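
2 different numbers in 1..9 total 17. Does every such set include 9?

The only way to make 17 from 2 distinct digits is {8,9}, which contains 9.

Yes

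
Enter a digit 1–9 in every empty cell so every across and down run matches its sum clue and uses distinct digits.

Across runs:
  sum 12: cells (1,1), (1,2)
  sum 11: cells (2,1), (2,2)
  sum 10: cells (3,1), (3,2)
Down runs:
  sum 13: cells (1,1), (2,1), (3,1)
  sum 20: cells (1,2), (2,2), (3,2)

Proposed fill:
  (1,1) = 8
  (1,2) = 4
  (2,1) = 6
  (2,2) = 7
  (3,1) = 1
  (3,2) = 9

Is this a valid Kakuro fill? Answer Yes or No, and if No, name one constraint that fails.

No — the down run (1,1)–(3,1) sums to 15, not 13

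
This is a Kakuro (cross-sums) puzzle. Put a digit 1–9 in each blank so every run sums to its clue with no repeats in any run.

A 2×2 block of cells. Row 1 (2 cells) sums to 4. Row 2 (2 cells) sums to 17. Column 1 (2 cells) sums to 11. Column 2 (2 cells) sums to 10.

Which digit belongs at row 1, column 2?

1

4 in 2 cells must be {1,3}; 17 in 2 cells must be {8,9}.
The 4 across and the 11 down share only 3, so (1,1) = 3.
(1,2) = 4 − 3 = 1 completes the 4 across.
(2,1) = 11 − 3 = 8 completes the 11 down.
(2,2) = 17 − 8 = 9 completes the 17 across.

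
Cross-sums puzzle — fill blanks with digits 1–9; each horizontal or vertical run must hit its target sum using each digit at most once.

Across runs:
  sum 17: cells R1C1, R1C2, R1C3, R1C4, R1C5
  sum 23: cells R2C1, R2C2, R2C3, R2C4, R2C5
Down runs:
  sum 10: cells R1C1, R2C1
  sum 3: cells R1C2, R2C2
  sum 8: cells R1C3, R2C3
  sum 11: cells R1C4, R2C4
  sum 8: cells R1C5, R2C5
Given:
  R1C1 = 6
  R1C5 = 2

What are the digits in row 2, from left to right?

4 2 3 8 6

3 in 2 cells must be {1,2}.
R1C2 = 1: the only remaining digit allowed by both the 17 across and the 3 down.
R2C1 = 10 − 6 = 4 completes the 10 down.
R2C2 = 3 − 1 = 2 completes the 3 down.
R2C5 = 8 − 2 = 6 completes the 8 down.
Given what's placed, R2C3 must be 3 to fit the 23 across and 8 down.
R2C4 = 23 − 15 = 8 completes the 23 across.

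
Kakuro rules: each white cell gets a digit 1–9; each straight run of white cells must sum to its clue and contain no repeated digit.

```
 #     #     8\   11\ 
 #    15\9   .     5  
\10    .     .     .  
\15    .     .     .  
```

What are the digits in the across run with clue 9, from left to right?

4 5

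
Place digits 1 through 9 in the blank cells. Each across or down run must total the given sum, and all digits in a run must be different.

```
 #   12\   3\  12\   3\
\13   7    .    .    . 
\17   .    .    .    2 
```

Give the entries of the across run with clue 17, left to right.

5, 1, 9, 2

3 in 2 cells must be {1,2}.
R1C3 = 3: the only remaining digit allowed by both the 13 across and the 12 down.
R1C4 = 3 − 2 = 1 completes the 3 down.
R2C1 = 12 − 7 = 5 completes the 12 down.
R2C2 = 1: the only remaining digit allowed by both the 17 across and the 3 down.
R2C3 = 17 − 8 = 9 completes the 17 across.
R1C2 = 13 − 11 = 2 completes the 13 across.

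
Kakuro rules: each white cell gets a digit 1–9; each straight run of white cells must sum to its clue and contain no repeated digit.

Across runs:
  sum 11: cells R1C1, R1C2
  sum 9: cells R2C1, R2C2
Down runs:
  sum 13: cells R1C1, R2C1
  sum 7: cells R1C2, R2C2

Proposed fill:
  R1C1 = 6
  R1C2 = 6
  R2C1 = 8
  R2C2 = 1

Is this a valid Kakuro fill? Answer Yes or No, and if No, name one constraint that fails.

No — the across run R1C1–R1C2 sums to 12, not 11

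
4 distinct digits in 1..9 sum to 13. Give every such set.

4 distinct digits from 1–9 sum between 10 and 30.

{1,2,3,7}; {1,2,4,6}; {1,3,4,5}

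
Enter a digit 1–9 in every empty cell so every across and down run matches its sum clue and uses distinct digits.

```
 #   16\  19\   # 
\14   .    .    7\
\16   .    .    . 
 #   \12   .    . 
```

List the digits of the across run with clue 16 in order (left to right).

16 in 2 cells must be {7,9}.
The 14 across and the 16 down share only 9, so R1C1 = 9.
R1C2 = 14 − 9 = 5 completes the 14 across.
R2C1 = 16 − 9 = 7 completes the 16 down.
R3C2 = 8: the only remaining digit allowed by both the 12 across and the 19 down.
R3C3 = 12 − 8 = 4 completes the 12 across.
R2C2 = 19 − 13 = 6 completes the 19 down.
R2C3 = 16 − 13 = 3 completes the 16 across.

7 6 3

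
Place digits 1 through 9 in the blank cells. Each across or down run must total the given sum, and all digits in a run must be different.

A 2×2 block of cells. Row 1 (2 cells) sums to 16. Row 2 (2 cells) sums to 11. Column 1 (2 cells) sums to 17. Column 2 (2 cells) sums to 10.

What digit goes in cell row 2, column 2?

3

16 in 2 cells must be {7,9}; 17 in 2 cells must be {8,9}.
The 16 across and the 17 down share only 9, so (1,1) = 9.
(1,2) = 16 − 9 = 7 completes the 16 across.
(2,1) = 17 − 9 = 8 completes the 17 down.
(2,2) = 11 − 8 = 3 completes the 11 across.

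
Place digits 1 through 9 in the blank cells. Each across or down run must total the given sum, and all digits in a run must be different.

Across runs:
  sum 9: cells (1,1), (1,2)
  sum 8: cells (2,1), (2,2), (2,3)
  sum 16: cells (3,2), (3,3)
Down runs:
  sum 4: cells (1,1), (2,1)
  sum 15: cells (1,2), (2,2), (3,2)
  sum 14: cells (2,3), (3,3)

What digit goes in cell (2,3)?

16 in 2 cells must be {7,9}; 4 in 2 cells must be {1,3}.
The 8 across and the 14 down share only 5, so (2,3) = 5.
(3,3) = 14 − 5 = 9 completes the 14 down.
(2,1) = 1: the only remaining digit allowed by both the 8 across and the 4 down.
(2,2) = 8 − 6 = 2 completes the 8 across.
(3,2) = 16 − 9 = 7 completes the 16 across.
(1,1) = 4 − 1 = 3 completes the 4 down.
(1,2) = 9 − 3 = 6 completes the 9 across.

5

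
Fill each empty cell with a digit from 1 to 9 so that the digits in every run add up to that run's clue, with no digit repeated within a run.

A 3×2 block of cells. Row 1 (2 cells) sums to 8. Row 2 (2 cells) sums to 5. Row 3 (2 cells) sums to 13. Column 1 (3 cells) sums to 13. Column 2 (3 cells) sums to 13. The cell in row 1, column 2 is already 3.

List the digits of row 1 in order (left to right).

5, 3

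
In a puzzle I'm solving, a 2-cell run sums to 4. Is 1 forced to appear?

The only way to make 4 from 2 distinct digits is {1,3}, which contains 1.

Yes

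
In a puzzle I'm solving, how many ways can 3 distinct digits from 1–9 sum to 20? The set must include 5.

2

3 distinct digits from 1–9 sum between 6 and 24.
Keeping only sets containing 5.
Enumerating: {5,6,9}, {5,7,8}.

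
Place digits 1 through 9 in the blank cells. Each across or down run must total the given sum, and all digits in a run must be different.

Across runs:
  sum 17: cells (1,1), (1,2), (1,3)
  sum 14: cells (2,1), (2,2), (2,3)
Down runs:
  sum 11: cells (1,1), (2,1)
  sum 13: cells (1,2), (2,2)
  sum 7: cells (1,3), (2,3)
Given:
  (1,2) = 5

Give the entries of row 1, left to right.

(2,2) = 13 − 5 = 8 completes the 13 down.
Nothing is forced directly, so branch on (1,3), whose candidates are 3 or 4. If (1,3) = 4: that forces (1,1) = 8, after which (2,1) would have to be in {1,2,4,5} for the 14 across but in {3} for the 11 down — contradiction. So (1,3) = 3.
(1,1) = 17 − 8 = 9 completes the 17 across.
(2,1) = 11 − 9 = 2 completes the 11 down.
(2,3) = 14 − 10 = 4 completes the 14 across.

9 5 3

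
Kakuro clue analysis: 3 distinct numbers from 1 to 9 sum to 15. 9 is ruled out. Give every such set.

{1,6,8}; {2,5,8}; {2,6,7}; {3,4,8}; {3,5,7}; {4,5,6}

3 distinct digits from 1–9 sum between 6 and 24.
Dropping sets that contain 9.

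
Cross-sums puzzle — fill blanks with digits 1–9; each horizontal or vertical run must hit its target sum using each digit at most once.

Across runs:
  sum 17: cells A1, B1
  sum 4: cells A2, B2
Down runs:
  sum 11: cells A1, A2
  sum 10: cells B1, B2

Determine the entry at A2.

3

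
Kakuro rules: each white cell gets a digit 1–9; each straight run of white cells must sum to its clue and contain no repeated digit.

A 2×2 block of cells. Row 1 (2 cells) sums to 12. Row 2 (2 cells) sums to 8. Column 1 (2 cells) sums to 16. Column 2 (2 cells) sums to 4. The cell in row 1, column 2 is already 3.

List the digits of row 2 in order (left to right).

7, 1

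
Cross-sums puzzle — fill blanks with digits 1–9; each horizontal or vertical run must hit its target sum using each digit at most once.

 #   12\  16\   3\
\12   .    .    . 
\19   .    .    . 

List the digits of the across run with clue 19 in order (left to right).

16 in 2 cells must be {7,9}; 3 in 2 cells must be {1,2}.
The 19 across and the 3 down share only 2, so R2C3 = 2.
R1C3 = 3 − 2 = 1 completes the 3 down.
Given what's placed, R2C2 must be 9 to fit the 19 across and 16 down.
R1C2 = 16 − 9 = 7 completes the 16 down.
R2C1 = 19 − 11 = 8 completes the 19 across.
R1C1 = 12 − 8 = 4 completes the 12 across.

8 9 2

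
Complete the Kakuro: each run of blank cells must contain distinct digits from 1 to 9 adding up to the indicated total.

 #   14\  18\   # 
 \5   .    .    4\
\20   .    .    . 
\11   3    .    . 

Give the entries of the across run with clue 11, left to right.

3, 7, 1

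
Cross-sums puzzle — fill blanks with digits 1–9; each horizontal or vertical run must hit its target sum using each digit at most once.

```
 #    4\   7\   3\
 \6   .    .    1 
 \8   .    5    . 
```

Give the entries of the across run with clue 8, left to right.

1, 5, 2

6 in 3 cells must be {1,2,3}; 4 in 2 cells must be {1,3}; 3 in 2 cells must be {1,2}.
Given what's placed, R1C1 must be 3 to fit the 6 across and 4 down.
R1C2 = 6 − 4 = 2 completes the 6 across.
R2C1 = 4 − 3 = 1 completes the 4 down.
R2C3 = 8 − 6 = 2 completes the 8 across.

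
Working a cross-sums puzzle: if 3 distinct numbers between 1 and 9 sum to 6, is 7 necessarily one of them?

No

The only way to make 6 from 3 distinct digits is {1,2,3}, which does not contain 7.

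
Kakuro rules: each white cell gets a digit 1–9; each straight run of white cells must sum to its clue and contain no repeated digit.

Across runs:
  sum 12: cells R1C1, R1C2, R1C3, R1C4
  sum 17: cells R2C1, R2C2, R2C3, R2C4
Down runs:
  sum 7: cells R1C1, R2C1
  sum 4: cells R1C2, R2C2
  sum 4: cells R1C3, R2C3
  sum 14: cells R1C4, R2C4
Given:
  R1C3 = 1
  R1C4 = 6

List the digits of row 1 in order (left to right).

2, 3, 1, 6

4 in 2 cells must be {1,3}.
R1C2 = 3: the only remaining digit allowed by both the 12 across and the 4 down.
R2C2 = 4 − 3 = 1 completes the 4 down.
R2C3 = 4 − 1 = 3 completes the 4 down.
R2C4 = 14 − 6 = 8 completes the 14 down.
R1C1 = 12 − 10 = 2 completes the 12 across.
R2C1 = 17 − 12 = 5 completes the 17 across.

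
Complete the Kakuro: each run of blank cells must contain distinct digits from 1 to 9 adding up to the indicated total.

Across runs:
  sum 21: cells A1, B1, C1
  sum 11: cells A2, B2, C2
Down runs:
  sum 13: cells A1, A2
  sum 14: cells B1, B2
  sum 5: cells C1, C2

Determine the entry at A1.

9

The 21 across and the 5 down share only 4, so C1 = 4.
C2 = 5 − 4 = 1 completes the 5 down.
Nothing is forced directly, so branch on B2, whose candidates are 6 or 8. If B2 = 8: then B1 would have to be in {8,9} for the 21 across but in {6} for the 14 down — contradiction. So B2 = 6.
B1 = 14 − 6 = 8 completes the 14 down.
A2 = 11 − 7 = 4 completes the 11 across.
A1 = 21 − 12 = 9 completes the 21 across.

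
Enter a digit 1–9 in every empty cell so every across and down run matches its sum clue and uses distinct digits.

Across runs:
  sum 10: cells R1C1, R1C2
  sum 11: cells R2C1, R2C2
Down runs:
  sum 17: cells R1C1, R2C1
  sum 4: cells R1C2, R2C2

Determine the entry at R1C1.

9

17 in 2 cells must be {8,9}; 4 in 2 cells must be {1,3}.
The 11 across and the 4 down share only 3, so R2C2 = 3.
R1C2 = 4 − 3 = 1 completes the 4 down.
R2C1 = 11 − 3 = 8 completes the 11 across.
R1C1 = 10 − 1 = 9 completes the 10 across.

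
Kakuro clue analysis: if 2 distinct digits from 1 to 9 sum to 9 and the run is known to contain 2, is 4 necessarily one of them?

The only way to make 9 from 2 distinct digits under that restriction is {2,7}, which does not contain 4.

No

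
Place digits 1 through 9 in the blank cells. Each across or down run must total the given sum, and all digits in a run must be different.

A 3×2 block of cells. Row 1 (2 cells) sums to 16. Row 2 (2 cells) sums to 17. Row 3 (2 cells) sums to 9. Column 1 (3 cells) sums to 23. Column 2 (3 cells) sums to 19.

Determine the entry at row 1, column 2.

7

16 in 2 cells must be {7,9}; 17 in 2 cells must be {8,9}; 23 in 3 cells must be {6,8,9}.
The 16 across and the 23 down share only 9, so (1,1) = 9.
(1,2) = 16 − 9 = 7 completes the 16 across.
Given what's placed, (2,1) must be 8 to fit the 17 across and 23 down.
(2,2) = 17 − 8 = 9 completes the 17 across.
(3,1) = 23 − 17 = 6 completes the 23 down.
(3,2) = 9 − 6 = 3 completes the 9 across.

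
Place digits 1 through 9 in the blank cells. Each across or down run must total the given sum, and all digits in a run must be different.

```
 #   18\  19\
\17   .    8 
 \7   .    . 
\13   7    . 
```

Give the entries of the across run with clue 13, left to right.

7 6

17 in 2 cells must be {8,9}.
R1C1 = 17 − 8 = 9 completes the 17 across.
R2C1 = 18 − 16 = 2 completes the 18 down.
R2C2 = 7 − 2 = 5 completes the 7 across.
R3C2 = 13 − 7 = 6 completes the 13 across.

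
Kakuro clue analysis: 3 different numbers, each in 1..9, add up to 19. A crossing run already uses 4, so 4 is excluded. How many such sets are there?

3

3 distinct digits from 1–9 sum between 6 and 24.
Dropping sets that contain 4.
Enumerating: {2,8,9}, {3,7,9}, {5,6,8}.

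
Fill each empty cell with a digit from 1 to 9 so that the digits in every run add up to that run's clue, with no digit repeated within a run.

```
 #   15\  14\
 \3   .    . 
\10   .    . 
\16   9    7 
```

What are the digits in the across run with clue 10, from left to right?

4 6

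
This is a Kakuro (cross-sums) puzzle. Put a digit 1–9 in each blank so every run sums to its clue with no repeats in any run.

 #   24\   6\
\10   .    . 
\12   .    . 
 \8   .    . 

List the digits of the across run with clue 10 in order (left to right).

8 2

24 in 3 cells must be {7,8,9}; 6 in 3 cells must be {1,2,3}.
The 12 across and the 6 down share only 3, so R2C2 = 3.
The 8 across and the 24 down share only 7, so R3C1 = 7.
R3C2 = 8 − 7 = 1 completes the 8 across.
R1C2 = 6 − 4 = 2 completes the 6 down.
R2C1 = 12 − 3 = 9 completes the 12 across.
R1C1 = 10 − 2 = 8 completes the 10 across.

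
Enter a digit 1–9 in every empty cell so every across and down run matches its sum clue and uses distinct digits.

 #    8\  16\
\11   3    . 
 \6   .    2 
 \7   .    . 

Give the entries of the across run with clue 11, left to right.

3 8

R1C2 = 11 − 3 = 8 completes the 11 across.
R2C1 = 6 − 2 = 4 completes the 6 across.
R3C1 = 8 − 7 = 1 completes the 8 down.
R3C2 = 7 − 1 = 6 completes the 7 across.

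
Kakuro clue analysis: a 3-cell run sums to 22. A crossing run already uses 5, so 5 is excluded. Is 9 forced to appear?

Yes

The only way to make 22 from 3 distinct digits under that restriction is {6,7,9}, which contains 9.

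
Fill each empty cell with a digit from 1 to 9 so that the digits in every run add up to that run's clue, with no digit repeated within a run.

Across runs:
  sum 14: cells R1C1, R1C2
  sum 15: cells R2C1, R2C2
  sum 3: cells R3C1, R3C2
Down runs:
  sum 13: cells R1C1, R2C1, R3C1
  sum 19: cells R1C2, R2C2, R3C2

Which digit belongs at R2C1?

3 in 2 cells must be {1,2}.
The 3 across and the 19 down share only 2, so R3C2 = 2.
R3C1 = 3 − 2 = 1 completes the 3 across.
Nothing is forced directly, so branch on R1C2, whose candidates are 8 or 9. If R1C2 = 8: then R1C1 would have to be in {6} for the 14 across but in {3,4,5,7,8,9} for the 13 down — contradiction. So R1C2 = 9.
R1C1 = 14 − 9 = 5 completes the 14 across.
R2C1 = 13 − 6 = 7 completes the 13 down.
R2C2 = 15 − 7 = 8 completes the 15 across.

7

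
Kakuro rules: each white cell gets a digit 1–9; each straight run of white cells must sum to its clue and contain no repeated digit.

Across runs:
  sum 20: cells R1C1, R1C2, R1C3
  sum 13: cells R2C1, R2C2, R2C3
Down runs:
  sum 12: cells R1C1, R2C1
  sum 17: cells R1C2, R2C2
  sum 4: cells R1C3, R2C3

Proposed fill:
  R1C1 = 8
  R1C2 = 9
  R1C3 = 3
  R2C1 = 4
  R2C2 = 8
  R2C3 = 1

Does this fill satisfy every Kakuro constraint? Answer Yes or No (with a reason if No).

Across: 8+9+3=20; 4+8+1=13. Down: 8+4=12; 9+8=17; 3+1=4. No digit repeats within any run.

Yes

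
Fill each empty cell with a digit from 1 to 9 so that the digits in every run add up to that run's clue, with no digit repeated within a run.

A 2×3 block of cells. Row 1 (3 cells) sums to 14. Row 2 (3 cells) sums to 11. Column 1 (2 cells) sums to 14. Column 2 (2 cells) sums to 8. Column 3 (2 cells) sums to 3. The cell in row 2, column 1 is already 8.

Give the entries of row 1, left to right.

6 7 1

3 in 2 cells must be {1,2}.
(1,1) = 14 − 8 = 6 completes the 14 down.
Given what's placed, (1,3) must be 1 to fit the 14 across and 3 down.
(2,3) = 3 − 1 = 2 completes the 3 down.
(1,2) = 14 − 7 = 7 completes the 14 across.
(2,2) = 11 − 10 = 1 completes the 11 across.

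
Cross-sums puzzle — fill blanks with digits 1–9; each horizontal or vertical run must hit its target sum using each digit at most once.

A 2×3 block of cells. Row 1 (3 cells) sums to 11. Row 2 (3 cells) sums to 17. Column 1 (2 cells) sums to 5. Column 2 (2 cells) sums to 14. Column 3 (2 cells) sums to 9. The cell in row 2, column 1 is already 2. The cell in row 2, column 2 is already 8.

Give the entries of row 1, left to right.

(1,1) = 5 − 2 = 3 completes the 5 down.
(1,2) = 14 − 8 = 6 completes the 14 down.
(1,3) = 11 − 9 = 2 completes the 11 across.
(2,3) = 17 − 10 = 7 completes the 17 across.

3 6 2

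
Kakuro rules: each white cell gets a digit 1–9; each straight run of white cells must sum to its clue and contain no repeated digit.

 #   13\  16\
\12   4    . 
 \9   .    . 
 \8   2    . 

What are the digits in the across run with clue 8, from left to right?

2 6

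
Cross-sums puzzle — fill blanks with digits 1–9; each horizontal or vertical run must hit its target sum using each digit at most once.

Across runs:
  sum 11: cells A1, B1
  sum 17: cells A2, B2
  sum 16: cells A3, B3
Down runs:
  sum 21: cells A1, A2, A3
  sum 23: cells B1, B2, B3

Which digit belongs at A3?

7

17 in 2 cells must be {8,9}; 16 in 2 cells must be {7,9}; 23 in 3 cells must be {6,8,9}.
The 16 across and the 23 down share only 9, so B3 = 9.
Given what's placed, B2 must be 8 to fit the 17 across and 23 down.
A3 = 16 − 9 = 7 completes the 16 across.
B1 = 23 − 17 = 6 completes the 23 down.
A2 = 17 − 8 = 9 completes the 17 across.
A1 = 11 − 6 = 5 completes the 11 across.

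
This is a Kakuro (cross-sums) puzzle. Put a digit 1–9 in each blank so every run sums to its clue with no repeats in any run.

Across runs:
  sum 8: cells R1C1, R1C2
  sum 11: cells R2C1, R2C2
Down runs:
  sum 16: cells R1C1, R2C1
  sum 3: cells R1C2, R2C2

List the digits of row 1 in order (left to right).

7 1

16 in 2 cells must be {7,9}; 3 in 2 cells must be {1,2}.
The 8 across and the 16 down share only 7, so R1C1 = 7.
R1C2 = 8 − 7 = 1 completes the 8 across.
R2C1 = 16 − 7 = 9 completes the 16 down.
R2C2 = 11 − 9 = 2 completes the 11 across.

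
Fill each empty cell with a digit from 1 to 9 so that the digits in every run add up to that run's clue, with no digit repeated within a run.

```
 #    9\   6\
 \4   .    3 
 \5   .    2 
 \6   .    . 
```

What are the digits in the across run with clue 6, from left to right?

4 in 2 cells must be {1,3}; 6 in 3 cells must be {1,2,3}.
R1C1 = 4 − 3 = 1 completes the 4 across.
R2C1 = 5 − 2 = 3 completes the 5 across.
R3C1 = 9 − 4 = 5 completes the 9 down.
R3C2 = 6 − 5 = 1 completes the 6 across.

5, 1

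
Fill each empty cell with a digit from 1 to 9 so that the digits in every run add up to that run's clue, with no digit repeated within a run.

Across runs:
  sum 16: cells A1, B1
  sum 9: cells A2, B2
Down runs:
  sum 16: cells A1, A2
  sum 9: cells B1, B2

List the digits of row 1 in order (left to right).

9 7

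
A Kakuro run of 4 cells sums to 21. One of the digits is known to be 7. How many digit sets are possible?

4 distinct digits from 1–9 sum between 10 and 30.
Keeping only sets containing 7.
Enumerating: {1,4,7,9}, {1,5,7,8}, {2,3,7,9}, {2,4,7,8}, {3,5,6,7}.

5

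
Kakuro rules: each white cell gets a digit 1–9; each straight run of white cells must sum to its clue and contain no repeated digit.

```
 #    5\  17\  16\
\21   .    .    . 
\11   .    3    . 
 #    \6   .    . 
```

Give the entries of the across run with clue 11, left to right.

1 3 7

Only 4 fits R1C1 under both its across sum 21 and down sum 5.
R2C1 = 5 − 4 = 1 completes the 5 down.
R2C3 = 11 − 4 = 7 completes the 11 across.
Given what's placed, R3C2 must be 5 to fit the 6 across and 17 down.
R3C3 = 6 − 5 = 1 completes the 6 across.
R1C2 = 17 − 8 = 9 completes the 17 down.
R1C3 = 21 − 13 = 8 completes the 21 across.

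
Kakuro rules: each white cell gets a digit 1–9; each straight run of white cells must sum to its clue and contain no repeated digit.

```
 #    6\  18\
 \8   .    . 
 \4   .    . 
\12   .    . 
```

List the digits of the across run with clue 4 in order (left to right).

4 in 2 cells must be {1,3}; 6 in 3 cells must be {1,2,3}.
The 12 across and the 6 down share only 3, so R3C1 = 3.
R3C2 = 12 − 3 = 9 completes the 12 across.
Given what's placed, R2C1 must be 1 to fit the 4 across and 6 down.
R2C2 = 4 − 1 = 3 completes the 4 across.
R1C1 = 6 − 4 = 2 completes the 6 down.
R1C2 = 8 − 2 = 6 completes the 8 across.

1 3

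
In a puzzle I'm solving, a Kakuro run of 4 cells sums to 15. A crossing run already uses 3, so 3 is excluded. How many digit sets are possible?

4 distinct digits from 1–9 sum between 10 and 30.
Dropping sets that contain 3.
Enumerating: {1,2,4,8}, {1,2,5,7}.

2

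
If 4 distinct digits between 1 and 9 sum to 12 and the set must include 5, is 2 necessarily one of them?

Yes

The only way to make 12 from 4 distinct digits under that restriction is {1,2,4,5}, which contains 2.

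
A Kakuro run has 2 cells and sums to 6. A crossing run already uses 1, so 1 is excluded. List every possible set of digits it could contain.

{2,4}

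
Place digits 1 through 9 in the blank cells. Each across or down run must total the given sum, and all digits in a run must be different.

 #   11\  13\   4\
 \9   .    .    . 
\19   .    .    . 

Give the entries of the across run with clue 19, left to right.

9 7 3

4 in 2 cells must be {1,3}.
The 19 across and the 4 down share only 3, so R2C3 = 3.
R1C3 = 4 − 3 = 1 completes the 4 down.
Nothing is forced directly, so branch on R2C1, whose candidates are 7 or 9. If R2C1 = 7: then R1C1 would have to be in {2,3,5,6} for the 9 across but in {4} for the 11 down — contradiction. So R2C1 = 9.
R1C1 = 11 − 9 = 2 completes the 11 down.
R1C2 = 9 − 3 = 6 completes the 9 across.
R2C2 = 19 − 12 = 7 completes the 19 across.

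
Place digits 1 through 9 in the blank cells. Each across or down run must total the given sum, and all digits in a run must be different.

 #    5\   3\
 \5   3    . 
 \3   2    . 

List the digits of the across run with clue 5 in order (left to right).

3 in 2 cells must be {1,2}.
R1C2 = 5 − 3 = 2 completes the 5 across.
R2C2 = 3 − 2 = 1 completes the 3 across.

3, 2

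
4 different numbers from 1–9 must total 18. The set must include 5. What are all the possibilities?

{1,3,5,9}; {1,4,5,8}; {2,3,5,8}; {2,4,5,7}; {3,4,5,6}

4 distinct digits from 1–9 sum between 10 and 30.
Keeping only sets containing 5.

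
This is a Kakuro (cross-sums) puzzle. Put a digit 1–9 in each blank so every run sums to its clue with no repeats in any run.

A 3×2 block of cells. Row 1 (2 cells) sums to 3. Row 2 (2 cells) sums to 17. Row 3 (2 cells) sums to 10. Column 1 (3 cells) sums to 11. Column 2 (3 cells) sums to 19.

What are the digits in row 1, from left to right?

1 2

3 in 2 cells must be {1,2}; 17 in 2 cells must be {8,9}.
The 3 across and the 19 down share only 2, so (1,2) = 2.
The 17 across and the 11 down share only 8, so (2,1) = 8.
(2,2) = 17 − 8 = 9 completes the 17 across.
(3,2) = 19 − 11 = 8 completes the 19 down.
(1,1) = 3 − 2 = 1 completes the 3 across.
(3,1) = 10 − 8 = 2 completes the 10 across.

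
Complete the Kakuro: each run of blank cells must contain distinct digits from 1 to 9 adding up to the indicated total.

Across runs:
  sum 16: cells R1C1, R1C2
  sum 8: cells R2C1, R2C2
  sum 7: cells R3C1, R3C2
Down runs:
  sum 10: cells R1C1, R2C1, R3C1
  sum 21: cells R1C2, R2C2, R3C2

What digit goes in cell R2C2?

16 in 2 cells must be {7,9}.
The 16 across and the 10 down share only 7, so R1C1 = 7.
R1C2 = 16 − 7 = 9 completes the 16 across.
Nothing is forced directly, so branch on R2C1, whose candidates are 1 or 2. If R2C1 = 2: then R2C2 would have to be in {6} for the 8 across but in {4,5,7,8} for the 21 down — contradiction. So R2C1 = 1.
R2C2 = 8 − 1 = 7 completes the 8 across.
R3C1 = 10 − 8 = 2 completes the 10 down.
R3C2 = 7 − 2 = 5 completes the 7 across.

7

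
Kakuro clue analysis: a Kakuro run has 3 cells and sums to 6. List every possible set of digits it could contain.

{1,2,3}

3 distinct digits from 1–9 sum between 6 and 24.
Only one set works: {1,2,3}.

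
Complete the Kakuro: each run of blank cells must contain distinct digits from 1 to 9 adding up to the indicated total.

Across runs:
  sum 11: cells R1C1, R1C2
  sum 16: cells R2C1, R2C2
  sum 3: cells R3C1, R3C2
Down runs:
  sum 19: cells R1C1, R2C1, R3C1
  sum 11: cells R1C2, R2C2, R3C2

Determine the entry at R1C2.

3

16 in 2 cells must be {7,9}; 3 in 2 cells must be {1,2}.
The 16 across and the 11 down share only 7, so R2C2 = 7.
The 3 across and the 19 down share only 2, so R3C1 = 2.
R3C2 = 3 − 2 = 1 completes the 3 across.
R1C2 = 11 − 8 = 3 completes the 11 down.
R2C1 = 16 − 7 = 9 completes the 16 across.
R1C1 = 11 − 3 = 8 completes the 11 across.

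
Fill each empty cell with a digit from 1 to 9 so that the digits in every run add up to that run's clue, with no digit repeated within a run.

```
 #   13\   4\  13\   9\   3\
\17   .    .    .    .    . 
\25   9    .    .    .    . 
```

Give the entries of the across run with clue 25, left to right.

9 1 6 7 2

4 in 2 cells must be {1,3}; 3 in 2 cells must be {1,2}.
R1C1 = 13 − 9 = 4 completes the 13 down.
R1C3 = 7: the only remaining digit allowed by both the 17 across and the 13 down.
R2C3 = 13 − 7 = 6 completes the 13 down.
Nothing is forced directly, so branch on R1C5, whose candidates are 1 or 2. If R1C5 = 2: that forces R2C5 = 1, after which R2C2 would have to be in {2,4,5,7} for the 25 across but in {1,3} for the 4 down — contradiction. So R1C5 = 1.
Given what's placed, R1C2 must be 3 to fit the 17 across and 4 down.
R1C4 = 17 − 15 = 2 completes the 17 across.
R2C2 = 4 − 3 = 1 completes the 4 down.
R2C4 = 9 − 2 = 7 completes the 9 down.
R2C5 = 25 − 23 = 2 completes the 25 across.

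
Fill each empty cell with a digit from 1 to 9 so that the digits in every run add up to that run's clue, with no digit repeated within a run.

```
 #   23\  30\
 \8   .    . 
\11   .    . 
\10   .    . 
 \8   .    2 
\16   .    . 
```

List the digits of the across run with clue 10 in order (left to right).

16 in 2 cells must be {7,9}.
R4C1 = 8 − 2 = 6 completes the 8 across.
No cell is forced outright now. R5C2 can only be 7 or 9 (the digits allowed by both its 16 across and its 30 down). If R5C2 = 7: then R1C2 would have to be in {1,2,3,5,6,7} for the 8 across but in {4,8,9} for the 30 down — contradiction. So R5C2 = 9.
R5C1 = 16 − 9 = 7 completes the 16 across.
No cell is forced outright now. R1C2 can only be 5 or 6 or 7 (the digits allowed by both its 8 across and its 30 down). If R1C2 = 6: that forces R1C1 = 2, R3C1 = 3, after which R3C2 would have to be in {7} for the 10 across but in {5,8} for the 30 down — contradiction. If R1C2 = 7: that forces R1C1 = 1, R3C1 = 4, after which R3C2 would have to be in {6} for the 10 across but in {4,8} for the 30 down — contradiction. So R1C2 = 5.
R1C1 = 8 − 5 = 3 completes the 8 across.
Given what's placed, R3C1 must be 2 to fit the 10 across and 23 down.
R3C2 = 10 − 2 = 8 completes the 10 across.

2, 8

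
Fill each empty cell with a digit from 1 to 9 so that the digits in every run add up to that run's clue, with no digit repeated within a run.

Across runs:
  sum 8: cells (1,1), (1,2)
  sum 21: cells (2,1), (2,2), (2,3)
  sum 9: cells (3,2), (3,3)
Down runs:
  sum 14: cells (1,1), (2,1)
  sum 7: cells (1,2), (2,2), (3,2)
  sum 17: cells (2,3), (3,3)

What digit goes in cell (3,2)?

1

7 in 3 cells must be {1,2,4}; 17 in 2 cells must be {8,9}.
The 21 across and the 7 down share only 4, so (2,2) = 4.
Intersecting the 9 across with the 17 down forces (3,3) = 8.
(2,3) = 17 − 8 = 9 completes the 17 down.
(3,2) = 9 − 8 = 1 completes the 9 across.
(1,2) = 7 − 5 = 2 completes the 7 down.
(2,1) = 21 − 13 = 8 completes the 21 across.
(1,1) = 8 − 2 = 6 completes the 8 across.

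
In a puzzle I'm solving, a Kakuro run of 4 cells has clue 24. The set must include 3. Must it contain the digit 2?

Counterexample: {3,4,8,9} sums to 24 under that restriction without using 2.

No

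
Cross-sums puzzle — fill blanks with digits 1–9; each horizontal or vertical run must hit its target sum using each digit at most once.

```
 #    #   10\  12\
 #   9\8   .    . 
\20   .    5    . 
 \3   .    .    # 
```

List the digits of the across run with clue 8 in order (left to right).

3 in 2 cells must be {1,2}.
No cell is forced outright now. R3C2 can only be 1 or 2 (the digits allowed by both its 3 across and its 10 down). If R3C2 = 1: then R1C2 would have to be in {1,2,3,5,6,7} for the 8 across but in {4} for the 10 down — contradiction. So R3C2 = 2.
R1C2 = 10 − 7 = 3 completes the 10 down.
R1C3 = 8 − 3 = 5 completes the 8 across.
R2C3 = 12 − 5 = 7 completes the 12 down.
R3C1 = 3 − 2 = 1 completes the 3 across.
R2C1 = 20 − 12 = 8 completes the 20 across.

3 5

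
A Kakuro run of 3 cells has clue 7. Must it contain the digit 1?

The only way to make 7 from 3 distinct digits is {1,2,4}, which contains 1.

Yes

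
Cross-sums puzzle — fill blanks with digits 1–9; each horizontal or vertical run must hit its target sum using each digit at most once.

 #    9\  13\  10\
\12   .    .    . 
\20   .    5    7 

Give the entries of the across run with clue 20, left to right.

R1C2 = 13 − 5 = 8 completes the 13 down.
R1C3 = 10 − 7 = 3 completes the 10 down.
R2C1 = 20 − 12 = 8 completes the 20 across.
R1C1 = 12 − 11 = 1 completes the 12 across.

8, 5, 7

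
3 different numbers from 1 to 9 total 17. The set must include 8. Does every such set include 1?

Counterexample: {2,7,8} sums to 17 under that restriction without using 1.

No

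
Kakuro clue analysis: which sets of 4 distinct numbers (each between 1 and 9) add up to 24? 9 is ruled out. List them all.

4 distinct digits from 1–9 sum between 10 and 30.
Dropping sets that contain 9.

{3,6,7,8}; {4,5,7,8}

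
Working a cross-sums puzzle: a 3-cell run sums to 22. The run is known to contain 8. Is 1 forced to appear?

No

The only way to make 22 from 3 distinct digits under that restriction is {5,8,9}, which does not contain 1.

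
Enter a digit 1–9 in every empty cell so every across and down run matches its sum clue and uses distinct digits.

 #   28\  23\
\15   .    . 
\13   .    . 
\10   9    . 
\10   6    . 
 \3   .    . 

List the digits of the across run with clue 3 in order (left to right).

3 in 2 cells must be {1,2}.
R3C2 = 10 − 9 = 1 completes the 10 across.
R4C2 = 10 − 6 = 4 completes the 10 across.
R5C2 = 2: the only remaining digit allowed by both the 3 across and the 23 down.
R5C1 = 3 − 2 = 1 completes the 3 across.

1 2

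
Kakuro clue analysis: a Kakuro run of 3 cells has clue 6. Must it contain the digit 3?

Yes

The only way to make 6 from 3 distinct digits is {1,2,3}, which contains 3.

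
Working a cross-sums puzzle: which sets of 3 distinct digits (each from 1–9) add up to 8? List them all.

3 distinct digits from 1–9 sum between 6 and 24.

{1,2,5}; {1,3,4}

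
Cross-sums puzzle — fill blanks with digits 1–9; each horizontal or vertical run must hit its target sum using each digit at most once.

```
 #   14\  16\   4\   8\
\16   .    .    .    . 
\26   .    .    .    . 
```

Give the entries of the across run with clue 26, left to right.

8 9 3 6

16 in 2 cells must be {7,9}; 4 in 2 cells must be {1,3}.
Only 3 fits R2C3 under both its across sum 26 and down sum 4.
Given what's placed, R2C4 must be 6 to fit the 26 across and 8 down.
R1C3 = 4 − 3 = 1 completes the 4 down.
R1C4 = 8 − 6 = 2 completes the 8 down.
R2C2 = 9: the only remaining digit allowed by both the 26 across and the 16 down.
R1C2 = 16 − 9 = 7 completes the 16 down.
R2C1 = 26 − 18 = 8 completes the 26 across.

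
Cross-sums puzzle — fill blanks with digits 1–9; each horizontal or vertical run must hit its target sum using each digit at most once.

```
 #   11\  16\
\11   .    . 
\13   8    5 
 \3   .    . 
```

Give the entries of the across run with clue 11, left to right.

3 in 2 cells must be {1,2}.
Given what's placed, R1C1 must be 2 to fit the 11 across and 11 down.
R1C2 = 11 − 2 = 9 completes the 11 across.
R3C1 = 11 − 10 = 1 completes the 11 down.
R3C2 = 3 − 1 = 2 completes the 3 across.

2 9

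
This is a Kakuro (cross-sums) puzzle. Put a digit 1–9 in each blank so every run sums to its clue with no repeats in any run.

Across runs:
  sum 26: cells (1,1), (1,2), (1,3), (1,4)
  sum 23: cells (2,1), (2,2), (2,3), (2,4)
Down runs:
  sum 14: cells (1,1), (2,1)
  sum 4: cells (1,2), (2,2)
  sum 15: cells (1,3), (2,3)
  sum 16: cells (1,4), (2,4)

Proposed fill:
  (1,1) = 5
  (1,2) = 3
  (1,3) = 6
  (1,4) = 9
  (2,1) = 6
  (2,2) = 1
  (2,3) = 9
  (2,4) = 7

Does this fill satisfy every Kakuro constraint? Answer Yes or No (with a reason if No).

No — the down run (1,1)–(2,1) sums to 11, not 14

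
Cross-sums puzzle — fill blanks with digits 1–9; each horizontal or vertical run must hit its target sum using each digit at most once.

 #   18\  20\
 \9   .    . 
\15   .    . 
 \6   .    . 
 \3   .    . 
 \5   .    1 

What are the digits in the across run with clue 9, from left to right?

3 6

3 in 2 cells must be {1,2}.
R4C2 = 2: the only remaining digit allowed by both the 3 across and the 20 down.
R5C1 = 5 − 1 = 4 completes the 5 across.
R4C1 = 3 − 2 = 1 completes the 3 across.
No cell is forced outright now. R3C2 can only be 4 or 5 (the digits allowed by both its 6 across and its 20 down). If R3C2 = 5: then R3C1 would have to be in {1} for the 6 across but in {2,3,5,6,8} for the 18 down — contradiction. So R3C2 = 4.
R3C1 = 6 − 4 = 2 completes the 6 across.
No cell is forced outright now. R2C1 can only be 6 or 8 (the digits allowed by both its 15 across and its 18 down). If R2C1 = 6: that forces R1C1 = 5, after which R1C2 would have to be in {4} for the 9 across but in {5,6,7,8} for the 20 down — contradiction. So R2C1 = 8.
R1C1 = 18 − 15 = 3 completes the 18 down.
R1C2 = 9 − 3 = 6 completes the 9 across.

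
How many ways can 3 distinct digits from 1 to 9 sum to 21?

3 distinct digits from 1–9 sum between 6 and 24.
Enumerating: {4,8,9}, {5,7,9}, {6,7,8}.

3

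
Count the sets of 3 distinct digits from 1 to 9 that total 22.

2

3 distinct digits from 1–9 sum between 6 and 24.
Enumerating: {5,8,9}, {6,7,9}.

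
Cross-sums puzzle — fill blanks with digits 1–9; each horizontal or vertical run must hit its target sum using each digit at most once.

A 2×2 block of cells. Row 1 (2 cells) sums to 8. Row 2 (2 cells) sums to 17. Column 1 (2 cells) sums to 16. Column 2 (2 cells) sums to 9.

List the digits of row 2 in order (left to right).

17 in 2 cells must be {8,9}; 16 in 2 cells must be {7,9}.
The 8 across and the 16 down share only 7, so (1,1) = 7.
(1,2) = 8 − 7 = 1 completes the 8 across.
(2,1) = 16 − 7 = 9 completes the 16 down.
(2,2) = 17 − 9 = 8 completes the 17 across.

9, 8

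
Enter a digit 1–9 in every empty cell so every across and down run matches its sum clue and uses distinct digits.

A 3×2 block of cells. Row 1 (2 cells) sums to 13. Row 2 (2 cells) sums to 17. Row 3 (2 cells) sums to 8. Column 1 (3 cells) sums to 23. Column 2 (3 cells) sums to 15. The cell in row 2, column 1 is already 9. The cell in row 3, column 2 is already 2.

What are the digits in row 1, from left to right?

8, 5

17 in 2 cells must be {8,9}; 23 in 3 cells must be {6,8,9}.
(2,2) = 17 − 9 = 8 completes the 17 across.
(3,1) = 8 − 2 = 6 completes the 8 across.
(1,1) = 23 − 15 = 8 completes the 23 down.
(1,2) = 13 − 8 = 5 completes the 13 across.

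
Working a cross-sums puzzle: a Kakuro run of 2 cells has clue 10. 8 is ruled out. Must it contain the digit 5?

No

Counterexample: {1,9} sums to 10 under that restriction without using 5.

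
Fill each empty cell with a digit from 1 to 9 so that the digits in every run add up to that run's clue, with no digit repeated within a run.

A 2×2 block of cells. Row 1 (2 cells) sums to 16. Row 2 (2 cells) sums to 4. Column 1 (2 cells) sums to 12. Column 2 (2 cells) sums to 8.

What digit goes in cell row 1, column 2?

16 in 2 cells must be {7,9}; 4 in 2 cells must be {1,3}.
The 16 across and the 8 down share only 7, so (1,2) = 7.
The 4 across and the 12 down share only 3, so (2,1) = 3.
(2,2) = 4 − 3 = 1 completes the 4 across.
(1,1) = 16 − 7 = 9 completes the 16 across.

7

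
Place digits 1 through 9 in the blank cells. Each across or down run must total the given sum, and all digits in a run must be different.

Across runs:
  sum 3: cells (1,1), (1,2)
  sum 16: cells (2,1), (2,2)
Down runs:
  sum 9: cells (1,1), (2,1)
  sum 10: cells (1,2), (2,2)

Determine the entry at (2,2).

3 in 2 cells must be {1,2}; 16 in 2 cells must be {7,9}.
The 16 across and the 9 down share only 7, so (2,1) = 7.
(2,2) = 16 − 7 = 9 completes the 16 across.
(1,1) = 9 − 7 = 2 completes the 9 down.
(1,2) = 3 − 2 = 1 completes the 3 across.

9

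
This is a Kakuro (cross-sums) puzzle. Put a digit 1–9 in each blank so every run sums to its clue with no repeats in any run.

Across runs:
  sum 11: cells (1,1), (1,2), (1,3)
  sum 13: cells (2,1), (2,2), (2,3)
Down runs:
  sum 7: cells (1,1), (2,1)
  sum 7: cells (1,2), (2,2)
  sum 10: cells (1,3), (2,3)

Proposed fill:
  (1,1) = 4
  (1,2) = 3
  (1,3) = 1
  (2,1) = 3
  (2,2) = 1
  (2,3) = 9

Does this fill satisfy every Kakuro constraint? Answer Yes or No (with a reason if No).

No — the down run (1,2)–(2,2) sums to 4, not 7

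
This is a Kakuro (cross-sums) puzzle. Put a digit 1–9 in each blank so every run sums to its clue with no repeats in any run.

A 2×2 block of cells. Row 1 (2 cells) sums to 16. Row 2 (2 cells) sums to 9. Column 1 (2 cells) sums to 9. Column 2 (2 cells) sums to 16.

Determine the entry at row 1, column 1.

16 in 2 cells must be {7,9}.
The 16 across and the 9 down share only 7, so (1,1) = 7.
(1,2) = 16 − 7 = 9 completes the 16 across.
(2,1) = 9 − 7 = 2 completes the 9 down.
(2,2) = 9 − 2 = 7 completes the 9 across.

7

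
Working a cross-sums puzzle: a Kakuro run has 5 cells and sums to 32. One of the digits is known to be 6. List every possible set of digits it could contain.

5 distinct digits from 1–9 sum between 15 and 35.
Keeping only sets containing 6.

{2,6,7,8,9}; {4,5,6,8,9}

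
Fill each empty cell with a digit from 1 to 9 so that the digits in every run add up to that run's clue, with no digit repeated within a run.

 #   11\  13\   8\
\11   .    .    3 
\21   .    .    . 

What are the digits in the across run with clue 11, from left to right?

2 6 3

R2C3 = 8 − 3 = 5 completes the 8 down.
No cell is forced outright now. R1C2 can only be 6 or 7 (the digits allowed by both its 11 across and its 13 down). If R1C2 = 7: then R1C1 would have to be in {1} for the 11 across but in {2,3,4,5,6,7,8,9} for the 11 down — contradiction. So R1C2 = 6.
R1C1 = 11 − 9 = 2 completes the 11 across.
R2C1 = 11 − 2 = 9 completes the 11 down.
R2C2 = 21 − 14 = 7 completes the 21 across.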